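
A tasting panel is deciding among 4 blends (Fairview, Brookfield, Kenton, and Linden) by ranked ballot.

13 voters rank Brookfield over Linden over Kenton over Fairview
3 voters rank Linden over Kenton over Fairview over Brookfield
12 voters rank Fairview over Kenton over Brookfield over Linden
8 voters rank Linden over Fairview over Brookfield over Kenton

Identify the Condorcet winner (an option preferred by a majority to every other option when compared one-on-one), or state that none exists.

No Condorcet winner

Head-to-head results (36 voters total):
Fairview vs Brookfield: Fairview wins 23–13.
Fairview vs Kenton: Fairview wins 20–16.
Fairview vs Linden: Linden wins 24–12.
Brookfield vs Kenton: Brookfield wins 21–15.
Brookfield vs Linden: Brookfield wins 25–11.
Kenton vs Linden: Linden wins 24–12.
No candidate beats all others: Fairview beats Brookfield beats Linden beats Fairview, a majority cycle.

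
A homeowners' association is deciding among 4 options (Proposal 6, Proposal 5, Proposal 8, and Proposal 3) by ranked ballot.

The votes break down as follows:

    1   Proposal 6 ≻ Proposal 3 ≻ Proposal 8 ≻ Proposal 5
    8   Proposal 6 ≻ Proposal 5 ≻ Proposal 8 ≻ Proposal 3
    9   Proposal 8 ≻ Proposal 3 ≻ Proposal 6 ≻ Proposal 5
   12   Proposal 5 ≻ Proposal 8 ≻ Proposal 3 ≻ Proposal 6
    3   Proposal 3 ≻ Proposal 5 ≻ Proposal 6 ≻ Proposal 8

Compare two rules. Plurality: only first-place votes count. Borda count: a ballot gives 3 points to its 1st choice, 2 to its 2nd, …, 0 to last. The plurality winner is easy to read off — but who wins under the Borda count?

Plurality first-place counts: Proposal 6 9, Proposal 5 12, Proposal 8 9, Proposal 3 3 → Proposal 5.
Borda totals: Proposal 6 39, Proposal 5 58, Proposal 8 60, Proposal 3 41 → Proposal 8.

Proposal 8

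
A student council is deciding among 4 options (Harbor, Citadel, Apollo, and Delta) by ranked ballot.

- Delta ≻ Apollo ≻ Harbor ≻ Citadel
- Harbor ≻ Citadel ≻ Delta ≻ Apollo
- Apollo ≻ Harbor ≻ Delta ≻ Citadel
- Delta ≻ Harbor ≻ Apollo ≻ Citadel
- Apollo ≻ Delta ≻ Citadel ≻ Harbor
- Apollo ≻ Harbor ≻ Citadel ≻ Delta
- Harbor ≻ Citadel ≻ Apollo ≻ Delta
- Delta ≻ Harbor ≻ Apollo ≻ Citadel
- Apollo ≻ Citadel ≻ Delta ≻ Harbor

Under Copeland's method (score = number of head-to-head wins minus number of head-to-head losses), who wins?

Pairwise results:
  Harbor vs Citadel: Harbor wins 7–2.
  Harbor vs Apollo: Apollo wins 5–4.
  Harbor vs Delta: Delta wins 5–4.
  Citadel vs Apollo: Apollo wins 7–2.
  Citadel vs Delta: Delta wins 5–4.
  Apollo vs Delta: Apollo wins 5–4.
Copeland scores (wins − losses):
  Harbor: 1 − 2 = -1
  Citadel: 0 − 3 = -3
  Apollo: 3 − 0 = 3
  Delta: 2 − 1 = 1
Apollo has the best Copeland score.

Apollo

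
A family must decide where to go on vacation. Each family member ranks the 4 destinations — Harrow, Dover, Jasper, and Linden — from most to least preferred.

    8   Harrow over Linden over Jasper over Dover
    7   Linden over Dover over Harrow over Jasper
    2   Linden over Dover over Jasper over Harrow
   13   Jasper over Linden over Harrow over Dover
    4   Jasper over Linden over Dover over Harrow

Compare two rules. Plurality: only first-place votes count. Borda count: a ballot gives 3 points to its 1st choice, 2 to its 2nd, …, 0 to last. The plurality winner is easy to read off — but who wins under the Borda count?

Plurality first-place counts: Harrow 8, Dover 0, Jasper 17, Linden 9 → Jasper.
Borda totals: Harrow 44, Dover 22, Jasper 61, Linden 77 → Linden.

Linden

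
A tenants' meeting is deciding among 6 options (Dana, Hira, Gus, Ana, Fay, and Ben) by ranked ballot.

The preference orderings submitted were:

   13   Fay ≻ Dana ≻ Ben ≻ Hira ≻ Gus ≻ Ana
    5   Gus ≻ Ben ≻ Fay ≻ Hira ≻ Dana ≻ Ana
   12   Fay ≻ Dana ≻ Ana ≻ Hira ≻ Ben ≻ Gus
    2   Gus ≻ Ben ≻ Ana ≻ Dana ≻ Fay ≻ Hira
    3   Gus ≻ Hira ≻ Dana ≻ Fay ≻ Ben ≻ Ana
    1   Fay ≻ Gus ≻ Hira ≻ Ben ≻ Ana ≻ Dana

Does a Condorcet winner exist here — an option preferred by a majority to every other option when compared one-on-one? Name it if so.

Fay

Head-to-head results (36 voters total):
Dana vs Hira: Dana wins 27–9.
Dana vs Gus: Dana wins 25–11.
Dana vs Ana: Dana wins 33–3.
Dana vs Fay: Fay wins 31–5.
Dana vs Ben: Dana wins 28–8.
Hira vs Gus: Hira wins 25–11.
Hira vs Ana: Hira wins 22–14.
Hira vs Fay: Fay wins 33–3.
Hira vs Ben: Ben wins 20–16.
Gus vs Ana: Gus wins 24–12.
Gus vs Fay: Fay wins 26–10.
Gus vs Ben: Ben wins 25–11.
Ana vs Fay: Fay wins 34–2.
Ana vs Ben: Ben wins 24–12.
Fay vs Ben: Fay wins 29–7.
Fay beats each rival — Dana (31–5), Hira (33–3), Gus (26–10), Ana (34–2), Ben (29–7) — so Fay is the Condorcet winner.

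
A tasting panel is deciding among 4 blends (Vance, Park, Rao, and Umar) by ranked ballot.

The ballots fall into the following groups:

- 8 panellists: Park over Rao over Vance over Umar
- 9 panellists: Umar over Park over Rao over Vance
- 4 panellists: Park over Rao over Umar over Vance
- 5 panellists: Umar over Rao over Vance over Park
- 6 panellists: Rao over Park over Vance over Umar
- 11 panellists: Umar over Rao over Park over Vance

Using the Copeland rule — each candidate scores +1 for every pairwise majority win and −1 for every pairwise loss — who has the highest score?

Umar

Pairwise results:
  Vance vs Park: Park wins 38–5.
  Vance vs Rao: Rao wins 43–0.
  Vance vs Umar: Umar wins 29–14.
  Park vs Rao: Rao wins 22–21.
  Park vs Umar: Umar wins 25–18.
  Rao vs Umar: Umar wins 25–18.
Copeland scores (wins − losses):
  Vance: 0 − 3 = -3
  Park: 1 − 2 = -1
  Rao: 2 − 1 = 1
  Umar: 3 − 0 = 3
Umar has the best Copeland score.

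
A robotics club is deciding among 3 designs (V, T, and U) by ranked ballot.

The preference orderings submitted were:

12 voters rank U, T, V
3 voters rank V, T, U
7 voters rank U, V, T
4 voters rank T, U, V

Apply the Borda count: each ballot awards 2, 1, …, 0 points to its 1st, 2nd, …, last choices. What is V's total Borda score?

Borda scores:
  V: 12·0 + 3·2 + 7·1 + 4·0 = 13
  T: 12·1 + 3·1 + 7·0 + 4·2 = 23
  U: 12·2 + 3·0 + 7·2 + 4·1 = 42

13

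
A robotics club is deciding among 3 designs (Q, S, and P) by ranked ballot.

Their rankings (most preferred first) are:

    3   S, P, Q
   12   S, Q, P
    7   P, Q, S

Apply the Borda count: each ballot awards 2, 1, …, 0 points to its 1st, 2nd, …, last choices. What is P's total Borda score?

Borda scores:
  Q: 3·0 + 12·1 + 7·1 = 19
  S: 3·2 + 12·2 + 7·0 = 30
  P: 3·1 + 12·0 + 7·2 = 17

17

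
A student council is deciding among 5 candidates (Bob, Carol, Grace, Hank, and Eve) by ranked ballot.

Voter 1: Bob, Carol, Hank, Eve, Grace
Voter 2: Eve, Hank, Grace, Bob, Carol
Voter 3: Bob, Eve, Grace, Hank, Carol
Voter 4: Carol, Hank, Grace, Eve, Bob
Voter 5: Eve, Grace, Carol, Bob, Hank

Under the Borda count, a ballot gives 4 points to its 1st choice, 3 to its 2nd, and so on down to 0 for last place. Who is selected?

Borda scores:
  Bob: 4 + 1 + 4 + 0 + 1 = 10
  Carol: 3 + 0 + 0 + 4 + 2 = 9
  Grace: 0 + 2 + 2 + 2 + 3 = 9
  Hank: 2 + 3 + 1 + 3 + 0 = 9
  Eve: 1 + 4 + 3 + 1 + 4 = 13
Eve has the highest total.

Eve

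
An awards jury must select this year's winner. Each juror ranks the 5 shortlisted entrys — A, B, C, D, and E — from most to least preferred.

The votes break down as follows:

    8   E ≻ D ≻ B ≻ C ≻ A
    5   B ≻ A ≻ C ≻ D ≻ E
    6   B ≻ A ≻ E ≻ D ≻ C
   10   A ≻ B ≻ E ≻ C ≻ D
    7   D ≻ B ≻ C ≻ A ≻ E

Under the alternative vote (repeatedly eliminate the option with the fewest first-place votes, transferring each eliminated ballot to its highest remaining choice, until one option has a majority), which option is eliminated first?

C

Round 1: B 11, A 10, E 8, D 7, C 0. C has the fewest and is eliminated.
Round 2: B 11, A 10, E 8, D 7. D has the fewest and is eliminated.
Round 3: B 18, A 10, E 8. E has the fewest and is eliminated.
Round 4: B 26, A 10. B has a majority.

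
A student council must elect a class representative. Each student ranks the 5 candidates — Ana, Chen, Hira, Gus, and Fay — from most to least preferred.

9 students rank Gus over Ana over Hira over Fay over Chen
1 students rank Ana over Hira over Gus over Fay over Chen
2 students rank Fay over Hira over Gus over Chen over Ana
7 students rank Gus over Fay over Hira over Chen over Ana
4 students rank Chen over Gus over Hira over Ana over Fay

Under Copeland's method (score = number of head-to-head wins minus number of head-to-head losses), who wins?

Gus

Pairwise results:
  Ana vs Chen: Chen wins 13–10.
  Ana vs Hira: Hira wins 13–10.
  Ana vs Gus: Gus wins 22–1.
  Ana vs Fay: Ana wins 14–9.
  Chen vs Hira: Hira wins 19–4.
  Chen vs Gus: Gus wins 19–4.
  Chen vs Fay: Fay wins 19–4.
  Hira vs Gus: Gus wins 20–3.
  Hira vs Fay: Hira wins 14–9.
  Gus vs Fay: Gus wins 21–2.
Copeland scores (wins − losses):
  Ana: 1 − 3 = -2
  Chen: 1 − 3 = -2
  Hira: 3 − 1 = 2
  Gus: 4 − 0 = 4
  Fay: 1 − 3 = -2
Gus has the best Copeland score.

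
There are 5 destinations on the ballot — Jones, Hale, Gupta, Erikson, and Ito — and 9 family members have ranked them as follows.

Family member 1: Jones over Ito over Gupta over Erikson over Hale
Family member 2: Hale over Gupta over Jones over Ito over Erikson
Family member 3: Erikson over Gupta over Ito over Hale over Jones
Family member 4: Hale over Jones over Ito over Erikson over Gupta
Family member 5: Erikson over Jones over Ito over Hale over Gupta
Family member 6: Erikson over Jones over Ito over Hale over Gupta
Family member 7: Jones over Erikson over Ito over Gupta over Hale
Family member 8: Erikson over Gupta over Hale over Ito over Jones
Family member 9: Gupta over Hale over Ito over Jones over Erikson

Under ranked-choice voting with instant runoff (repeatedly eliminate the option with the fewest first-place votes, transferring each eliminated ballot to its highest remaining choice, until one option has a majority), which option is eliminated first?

Round 1: Erikson 4, Jones 2, Hale 2, Gupta 1, Ito 0. Ito has the fewest and is eliminated.
Round 2: Erikson 4, Jones 2, Hale 2, Gupta 1. Gupta has the fewest and is eliminated.
Round 3: Erikson 4, Hale 3, Jones 2. Jones has the fewest and is eliminated.
Round 4: Erikson 6, Hale 3. Erikson has a majority.

Ito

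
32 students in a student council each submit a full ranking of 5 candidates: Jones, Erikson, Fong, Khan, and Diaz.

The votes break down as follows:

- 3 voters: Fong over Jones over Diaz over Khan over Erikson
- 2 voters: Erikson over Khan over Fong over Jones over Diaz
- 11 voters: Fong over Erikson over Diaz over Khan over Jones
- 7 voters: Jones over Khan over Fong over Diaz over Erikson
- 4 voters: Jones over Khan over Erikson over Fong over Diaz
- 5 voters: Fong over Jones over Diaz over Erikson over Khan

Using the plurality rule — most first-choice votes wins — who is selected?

First-place vote totals:
  Jones: 11
  Erikson: 2
  Fong: 19
  Khan: 0
  Diaz: 0
Fong has the most first-place votes.

Fong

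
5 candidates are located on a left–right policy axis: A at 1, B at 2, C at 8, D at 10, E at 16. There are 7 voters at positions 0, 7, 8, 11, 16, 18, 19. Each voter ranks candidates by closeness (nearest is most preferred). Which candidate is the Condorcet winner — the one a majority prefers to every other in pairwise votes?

With single-peaked preferences on a line, the Condorcet winner is the candidate closest to the median voter.
The median voter (position 11) is closest to D at 10.
Check: D vs A — voters closer to D: 6 of 7.

D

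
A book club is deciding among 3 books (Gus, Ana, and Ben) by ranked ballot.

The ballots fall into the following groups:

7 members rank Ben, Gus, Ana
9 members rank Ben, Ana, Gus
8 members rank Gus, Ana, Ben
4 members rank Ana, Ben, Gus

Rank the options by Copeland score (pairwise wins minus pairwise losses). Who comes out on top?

Ben

Pairwise results:
  Gus vs Ana: Gus wins 15–13.
  Gus vs Ben: Ben wins 20–8.
  Ana vs Ben: Ben wins 16–12.
Copeland scores (wins − losses):
  Gus: 1 − 1 = 0
  Ana: 0 − 2 = -2
  Ben: 2 − 0 = 2
Ben has the best Copeland score.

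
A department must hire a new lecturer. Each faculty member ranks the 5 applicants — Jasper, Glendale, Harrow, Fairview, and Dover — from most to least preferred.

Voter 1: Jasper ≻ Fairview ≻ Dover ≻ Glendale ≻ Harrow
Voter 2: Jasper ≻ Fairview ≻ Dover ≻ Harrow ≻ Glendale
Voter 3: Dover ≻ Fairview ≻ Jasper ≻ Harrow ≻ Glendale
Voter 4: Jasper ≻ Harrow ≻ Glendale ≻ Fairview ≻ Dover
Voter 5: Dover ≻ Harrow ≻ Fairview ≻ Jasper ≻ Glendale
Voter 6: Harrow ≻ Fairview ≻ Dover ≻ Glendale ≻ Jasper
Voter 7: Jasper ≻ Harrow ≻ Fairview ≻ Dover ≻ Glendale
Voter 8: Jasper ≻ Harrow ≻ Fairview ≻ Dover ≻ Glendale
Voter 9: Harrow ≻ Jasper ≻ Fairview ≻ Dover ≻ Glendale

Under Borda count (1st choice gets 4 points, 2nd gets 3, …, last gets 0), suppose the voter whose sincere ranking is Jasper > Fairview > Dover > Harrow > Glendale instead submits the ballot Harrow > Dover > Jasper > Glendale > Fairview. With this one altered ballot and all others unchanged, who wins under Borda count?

Harrow

Borda totals with the altered ballot: Jasper 24, Glendale 5, Harrow 25, Fairview 18, Dover 18.
The switch changes the winner from Jasper to Harrow.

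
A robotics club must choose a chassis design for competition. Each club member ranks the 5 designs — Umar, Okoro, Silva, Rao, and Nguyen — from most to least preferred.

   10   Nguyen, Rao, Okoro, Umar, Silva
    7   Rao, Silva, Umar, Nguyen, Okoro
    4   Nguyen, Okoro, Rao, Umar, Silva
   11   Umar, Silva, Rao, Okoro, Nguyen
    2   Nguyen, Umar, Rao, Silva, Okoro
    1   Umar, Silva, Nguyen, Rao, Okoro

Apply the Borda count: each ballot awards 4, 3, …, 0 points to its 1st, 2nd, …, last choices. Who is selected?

Rao

Borda scores:
  Umar: 10·1 + 7·2 + 4·1 + 11·4 + 2·3 + 4 = 82
  Okoro: 10·2 + 7·0 + 4·3 + 11·1 + 2·0 + 0 = 43
  Silva: 10·0 + 7·3 + 4·0 + 11·3 + 2·1 + 3 = 59
  Rao: 10·3 + 7·4 + 4·2 + 11·2 + 2·2 + 1 = 93
  Nguyen: 10·4 + 7·1 + 4·4 + 11·0 + 2·4 + 2 = 73
Rao has the highest total.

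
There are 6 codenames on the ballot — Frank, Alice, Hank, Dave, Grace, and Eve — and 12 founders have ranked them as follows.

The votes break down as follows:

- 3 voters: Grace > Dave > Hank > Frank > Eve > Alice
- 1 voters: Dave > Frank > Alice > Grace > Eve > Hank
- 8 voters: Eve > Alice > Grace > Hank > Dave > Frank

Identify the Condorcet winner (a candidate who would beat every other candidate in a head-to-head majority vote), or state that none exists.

Head-to-head results (12 voters total):
Frank vs Alice: Alice wins 8–4.
Frank vs Hank: Hank wins 11–1.
Frank vs Dave: Dave wins 12–0.
Frank vs Grace: Grace wins 11–1.
Frank vs Eve: Eve wins 8–4.
Alice vs Hank: Alice wins 9–3.
Alice vs Dave: Alice wins 8–4.
Alice vs Grace: Alice wins 9–3.
Alice vs Eve: Eve wins 11–1.
Hank vs Dave: Hank wins 8–4.
Hank vs Grace: Grace wins 12–0.
Hank vs Eve: Eve wins 9–3.
Dave vs Grace: Grace wins 11–1.
Dave vs Eve: Eve wins 8–4.
Grace vs Eve: Eve wins 8–4.
Eve beats each rival — Frank (8–4), Alice (11–1), Hank (9–3), Dave (8–4), Grace (8–4) — so Eve is the Condorcet winner.

Eve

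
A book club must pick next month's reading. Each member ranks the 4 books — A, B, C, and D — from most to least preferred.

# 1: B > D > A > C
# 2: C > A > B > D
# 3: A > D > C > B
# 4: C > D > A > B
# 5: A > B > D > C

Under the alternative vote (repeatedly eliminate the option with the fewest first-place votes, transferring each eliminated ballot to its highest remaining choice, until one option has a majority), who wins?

Round 1: A 2, C 2, B 1, D 0. D has the fewest and is eliminated.
Round 2: A 2, C 2, B 1. B has the fewest and is eliminated.
Round 3: A 3, C 2. A has a majority.

A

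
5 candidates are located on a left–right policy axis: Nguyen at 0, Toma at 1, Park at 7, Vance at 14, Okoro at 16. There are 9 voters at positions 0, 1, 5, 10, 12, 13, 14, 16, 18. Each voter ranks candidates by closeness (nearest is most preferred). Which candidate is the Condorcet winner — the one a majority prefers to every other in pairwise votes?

With single-peaked preferences on a line, the Condorcet winner is the candidate closest to the median voter.
The median voter (position 12) is closest to Vance at 14.
Check: Vance vs Park — voters closer to Vance: 5 of 9.

Vance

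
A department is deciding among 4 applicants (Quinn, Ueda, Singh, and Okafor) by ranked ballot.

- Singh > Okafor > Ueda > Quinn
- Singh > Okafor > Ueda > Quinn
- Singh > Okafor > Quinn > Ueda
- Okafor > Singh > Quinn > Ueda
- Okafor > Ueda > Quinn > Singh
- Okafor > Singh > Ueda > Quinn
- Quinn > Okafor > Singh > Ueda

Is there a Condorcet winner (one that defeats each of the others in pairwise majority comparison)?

Yes

Head-to-head results (7 voters total):
Quinn vs Ueda: Ueda wins 4–3.
Quinn vs Singh: Singh wins 5–2.
Quinn vs Okafor: Okafor wins 6–1.
Ueda vs Singh: Singh wins 6–1.
Ueda vs Okafor: Okafor wins 7–0.
Singh vs Okafor: Okafor wins 4–3.
Okafor beats each rival — Quinn (6–1), Ueda (7–0), Singh (4–3) — so Okafor is the Condorcet winner.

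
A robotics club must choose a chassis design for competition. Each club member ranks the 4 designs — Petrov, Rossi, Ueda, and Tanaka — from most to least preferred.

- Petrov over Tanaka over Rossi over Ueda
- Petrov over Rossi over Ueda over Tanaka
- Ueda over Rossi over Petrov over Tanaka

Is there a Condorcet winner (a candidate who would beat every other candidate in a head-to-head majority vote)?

Head-to-head results (3 voters total):
Petrov vs Rossi: Petrov wins 2–1.
Petrov vs Ueda: Petrov wins 2–1.
Petrov vs Tanaka: Petrov wins 3–0.
Rossi vs Ueda: Rossi wins 2–1.
Rossi vs Tanaka: Rossi wins 2–1.
Ueda vs Tanaka: Ueda wins 2–1.
Petrov beats each rival — Rossi (2–1), Ueda (2–1), Tanaka (3–0) — so Petrov is the Condorcet winner.

Yes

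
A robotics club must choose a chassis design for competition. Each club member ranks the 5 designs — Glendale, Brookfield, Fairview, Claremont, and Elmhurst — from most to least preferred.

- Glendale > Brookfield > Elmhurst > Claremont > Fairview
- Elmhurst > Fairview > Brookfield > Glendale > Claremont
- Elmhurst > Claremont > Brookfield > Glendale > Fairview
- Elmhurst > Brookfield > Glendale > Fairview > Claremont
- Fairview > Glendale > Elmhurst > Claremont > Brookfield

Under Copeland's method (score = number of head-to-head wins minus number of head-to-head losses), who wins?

Elmhurst

Pairwise results:
  Glendale vs Brookfield: Brookfield wins 3–2.
  Glendale vs Fairview: Glendale wins 3–2.
  Glendale vs Claremont: Glendale wins 4–1.
  Glendale vs Elmhurst: Elmhurst wins 3–2.
  Brookfield vs Fairview: Brookfield wins 3–2.
  Brookfield vs Claremont: Brookfield wins 3–2.
  Brookfield vs Elmhurst: Elmhurst wins 4–1.
  Fairview vs Claremont: Fairview wins 3–2.
  Fairview vs Elmhurst: Elmhurst wins 4–1.
  Claremont vs Elmhurst: Elmhurst wins 5–0.
Copeland scores (wins − losses):
  Glendale: 2 − 2 = 0
  Brookfield: 3 − 1 = 2
  Fairview: 1 − 3 = -2
  Claremont: 0 − 4 = -4
  Elmhurst: 4 − 0 = 4
Elmhurst has the best Copeland score.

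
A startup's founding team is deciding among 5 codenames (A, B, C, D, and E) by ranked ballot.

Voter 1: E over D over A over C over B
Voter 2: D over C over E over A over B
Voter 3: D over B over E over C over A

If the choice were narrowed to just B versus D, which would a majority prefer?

Ballots ranking B above D: 0.
Ballots ranking D above B: 3.
D wins the head-to-head, 3–0.

D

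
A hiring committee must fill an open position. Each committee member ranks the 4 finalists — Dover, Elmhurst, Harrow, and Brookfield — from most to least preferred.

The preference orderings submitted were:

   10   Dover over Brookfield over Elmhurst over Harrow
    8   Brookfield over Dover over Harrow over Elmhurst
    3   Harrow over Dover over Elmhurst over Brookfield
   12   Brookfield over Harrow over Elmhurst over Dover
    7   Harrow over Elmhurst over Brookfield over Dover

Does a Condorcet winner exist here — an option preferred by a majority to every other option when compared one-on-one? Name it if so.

Head-to-head results (40 voters total):
Dover vs Elmhurst: Dover wins 21–19.
Dover vs Harrow: Harrow wins 22–18.
Dover vs Brookfield: Brookfield wins 27–13.
Elmhurst vs Harrow: Harrow wins 30–10.
Elmhurst vs Brookfield: Brookfield wins 30–10.
Harrow vs Brookfield: Brookfield wins 30–10.
Brookfield beats each rival — Dover (27–13), Elmhurst (30–10), Harrow (30–10) — so Brookfield is the Condorcet winner.

Brookfield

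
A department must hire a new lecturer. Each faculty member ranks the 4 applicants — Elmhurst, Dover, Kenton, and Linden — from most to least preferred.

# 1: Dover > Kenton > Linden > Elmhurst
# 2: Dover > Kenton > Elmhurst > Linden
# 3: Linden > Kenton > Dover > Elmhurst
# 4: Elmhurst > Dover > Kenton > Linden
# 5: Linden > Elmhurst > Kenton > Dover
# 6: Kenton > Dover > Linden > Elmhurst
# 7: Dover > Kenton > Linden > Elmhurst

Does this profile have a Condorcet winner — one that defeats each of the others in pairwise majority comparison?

Head-to-head results (7 voters total):
Elmhurst vs Dover: Dover wins 5–2.
Elmhurst vs Kenton: Kenton wins 5–2.
Elmhurst vs Linden: Linden wins 5–2.
Dover vs Kenton: Dover wins 4–3.
Dover vs Linden: Dover wins 5–2.
Kenton vs Linden: Kenton wins 5–2.
Dover beats each rival — Elmhurst (5–2), Kenton (4–3), Linden (5–2) — so Dover is the Condorcet winner.

Yes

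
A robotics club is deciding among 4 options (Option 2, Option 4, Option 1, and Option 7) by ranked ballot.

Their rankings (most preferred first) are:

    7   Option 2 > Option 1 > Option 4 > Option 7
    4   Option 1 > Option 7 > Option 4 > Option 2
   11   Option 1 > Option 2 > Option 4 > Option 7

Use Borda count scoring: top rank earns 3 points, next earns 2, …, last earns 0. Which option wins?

Option 1

Borda scores:
  Option 2: 7·3 + 4·0 + 11·2 = 43
  Option 4: 7·1 + 4·1 + 11·1 = 22
  Option 1: 7·2 + 4·3 + 11·3 = 59
  Option 7: 7·0 + 4·2 + 11·0 = 8
Option 1 has the highest total.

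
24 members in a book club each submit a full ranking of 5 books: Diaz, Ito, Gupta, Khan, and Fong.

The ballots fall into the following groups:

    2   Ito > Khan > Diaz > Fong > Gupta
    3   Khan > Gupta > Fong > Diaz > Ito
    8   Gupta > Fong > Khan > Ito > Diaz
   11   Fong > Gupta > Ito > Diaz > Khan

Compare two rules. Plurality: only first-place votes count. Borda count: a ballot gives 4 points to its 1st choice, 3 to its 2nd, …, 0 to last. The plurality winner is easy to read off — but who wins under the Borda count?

Plurality first-place counts: Diaz 0, Ito 2, Gupta 8, Khan 3, Fong 11 → Fong.
Borda totals: Diaz 18, Ito 38, Gupta 74, Khan 34, Fong 76 → Fong.

Fong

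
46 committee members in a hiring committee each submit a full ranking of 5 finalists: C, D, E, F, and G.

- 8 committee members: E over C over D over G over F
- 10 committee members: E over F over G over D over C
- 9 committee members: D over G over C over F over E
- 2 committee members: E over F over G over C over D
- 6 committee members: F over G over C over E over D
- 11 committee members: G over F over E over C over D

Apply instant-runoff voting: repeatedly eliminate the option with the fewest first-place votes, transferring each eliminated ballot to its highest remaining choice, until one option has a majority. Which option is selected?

Round 1: E 20, G 11, D 9, F 6, C 0. C has the fewest and is eliminated.
Round 2: E 20, G 11, D 9, F 6. F has the fewest and is eliminated.
Round 3: E 20, G 17, D 9. D has the fewest and is eliminated.
Round 4: G 26, E 20. G has a majority.

G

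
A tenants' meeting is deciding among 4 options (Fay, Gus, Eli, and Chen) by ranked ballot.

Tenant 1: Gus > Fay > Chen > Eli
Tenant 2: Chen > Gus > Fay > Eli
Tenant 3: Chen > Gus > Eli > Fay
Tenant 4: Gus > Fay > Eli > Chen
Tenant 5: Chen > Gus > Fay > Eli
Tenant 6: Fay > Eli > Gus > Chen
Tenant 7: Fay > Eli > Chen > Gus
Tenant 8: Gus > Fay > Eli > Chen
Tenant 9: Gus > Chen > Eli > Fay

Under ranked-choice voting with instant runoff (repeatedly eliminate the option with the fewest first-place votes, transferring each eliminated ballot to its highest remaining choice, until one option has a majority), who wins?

Round 1: Gus 4, Chen 3, Fay 2, Eli 0. Eli has the fewest and is eliminated.
Round 2: Gus 4, Chen 3, Fay 2. Fay has the fewest and is eliminated.
Round 3: Gus 5, Chen 4. Gus has a majority.

Gus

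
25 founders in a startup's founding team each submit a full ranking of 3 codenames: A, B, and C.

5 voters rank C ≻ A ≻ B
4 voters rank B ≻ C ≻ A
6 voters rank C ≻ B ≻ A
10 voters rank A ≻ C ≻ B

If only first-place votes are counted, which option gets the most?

C

First-place vote totals:
  A: 10
  B: 4
  C: 11
C has the most first-place votes.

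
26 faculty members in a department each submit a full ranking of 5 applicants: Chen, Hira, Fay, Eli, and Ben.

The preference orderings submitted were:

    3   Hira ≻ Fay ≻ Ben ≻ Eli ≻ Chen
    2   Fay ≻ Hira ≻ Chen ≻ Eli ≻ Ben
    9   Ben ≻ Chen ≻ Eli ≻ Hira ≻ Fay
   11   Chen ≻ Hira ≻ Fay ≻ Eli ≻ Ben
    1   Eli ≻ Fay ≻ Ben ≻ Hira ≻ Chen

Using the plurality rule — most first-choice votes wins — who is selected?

First-place vote totals:
  Chen: 11
  Hira: 3
  Fay: 2
  Eli: 1
  Ben: 9
Chen has the most first-place votes.

Chen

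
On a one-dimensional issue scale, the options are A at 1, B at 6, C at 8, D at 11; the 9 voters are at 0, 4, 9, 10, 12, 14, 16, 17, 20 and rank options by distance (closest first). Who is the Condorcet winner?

D

With single-peaked preferences on a line, the Condorcet winner is the candidate closest to the median voter.
The median voter (position 12) is closest to D at 11.
Check: D vs C — voters closer to D: 6 of 9.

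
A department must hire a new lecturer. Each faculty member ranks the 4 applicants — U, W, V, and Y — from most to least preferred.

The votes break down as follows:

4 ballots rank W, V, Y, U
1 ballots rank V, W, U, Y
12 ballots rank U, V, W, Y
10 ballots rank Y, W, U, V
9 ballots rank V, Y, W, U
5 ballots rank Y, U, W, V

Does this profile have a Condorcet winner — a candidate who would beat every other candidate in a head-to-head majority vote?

Head-to-head results (41 voters total):
U vs W: W wins 24–17.
U vs V: U wins 27–14.
U vs Y: Y wins 28–13.
W vs V: V wins 22–19.
W vs Y: Y wins 24–17.
V vs Y: V wins 26–15.
No candidate beats all others: U beats V beats W beats U, a majority cycle.

No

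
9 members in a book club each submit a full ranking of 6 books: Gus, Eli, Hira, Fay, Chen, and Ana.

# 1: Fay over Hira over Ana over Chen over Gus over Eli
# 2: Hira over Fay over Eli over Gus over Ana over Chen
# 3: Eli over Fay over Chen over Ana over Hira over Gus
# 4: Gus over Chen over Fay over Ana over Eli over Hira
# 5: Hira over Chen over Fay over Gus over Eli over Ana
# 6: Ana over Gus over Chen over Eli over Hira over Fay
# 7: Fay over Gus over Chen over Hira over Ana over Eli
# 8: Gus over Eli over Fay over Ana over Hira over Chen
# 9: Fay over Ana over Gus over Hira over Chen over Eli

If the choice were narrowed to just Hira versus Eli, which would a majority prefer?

Hira

Ballots ranking Hira above Eli: 5.
Ballots ranking Eli above Hira: 4.
Hira wins the head-to-head, 5–4.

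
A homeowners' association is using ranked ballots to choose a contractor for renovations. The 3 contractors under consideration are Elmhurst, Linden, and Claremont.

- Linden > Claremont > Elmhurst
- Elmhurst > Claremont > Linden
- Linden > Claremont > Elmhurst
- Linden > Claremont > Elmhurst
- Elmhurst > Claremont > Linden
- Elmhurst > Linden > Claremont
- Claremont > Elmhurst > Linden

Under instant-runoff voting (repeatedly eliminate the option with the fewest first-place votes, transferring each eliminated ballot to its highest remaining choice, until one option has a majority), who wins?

Round 1: Elmhurst 3, Linden 3, Claremont 1. Claremont has the fewest and is eliminated.
Round 2: Elmhurst 4, Linden 3. Elmhurst has a majority.

Elmhurst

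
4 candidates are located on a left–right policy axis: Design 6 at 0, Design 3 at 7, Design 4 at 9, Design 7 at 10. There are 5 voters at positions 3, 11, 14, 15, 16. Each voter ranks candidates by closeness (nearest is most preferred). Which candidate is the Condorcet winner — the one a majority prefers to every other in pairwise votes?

With single-peaked preferences on a line, the Condorcet winner is the candidate closest to the median voter.
The median voter (position 14) is closest to Design 7 at 10.
Check: Design 7 vs Design 3 — voters closer to Design 7: 4 of 5.

Design 7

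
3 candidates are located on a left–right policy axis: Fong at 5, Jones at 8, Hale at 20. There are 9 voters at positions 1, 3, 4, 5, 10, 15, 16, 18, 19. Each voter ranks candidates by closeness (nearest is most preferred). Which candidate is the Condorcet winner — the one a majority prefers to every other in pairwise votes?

With single-peaked preferences on a line, the Condorcet winner is the candidate closest to the median voter.
The median voter (position 10) is closest to Jones at 8.
Check: Jones vs Fong — voters closer to Jones: 5 of 9.

Jones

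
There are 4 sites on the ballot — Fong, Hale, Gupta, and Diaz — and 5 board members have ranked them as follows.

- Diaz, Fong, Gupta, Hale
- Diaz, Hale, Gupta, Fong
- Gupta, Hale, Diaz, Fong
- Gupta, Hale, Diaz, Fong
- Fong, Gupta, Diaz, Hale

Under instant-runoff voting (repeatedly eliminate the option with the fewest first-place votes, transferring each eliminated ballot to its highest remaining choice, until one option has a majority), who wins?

Round 1: Gupta 2, Diaz 2, Fong 1, Hale 0. Hale has the fewest and is eliminated.
Round 2: Gupta 2, Diaz 2, Fong 1. Fong has the fewest and is eliminated.
Round 3: Gupta 3, Diaz 2. Gupta has a majority.

Gupta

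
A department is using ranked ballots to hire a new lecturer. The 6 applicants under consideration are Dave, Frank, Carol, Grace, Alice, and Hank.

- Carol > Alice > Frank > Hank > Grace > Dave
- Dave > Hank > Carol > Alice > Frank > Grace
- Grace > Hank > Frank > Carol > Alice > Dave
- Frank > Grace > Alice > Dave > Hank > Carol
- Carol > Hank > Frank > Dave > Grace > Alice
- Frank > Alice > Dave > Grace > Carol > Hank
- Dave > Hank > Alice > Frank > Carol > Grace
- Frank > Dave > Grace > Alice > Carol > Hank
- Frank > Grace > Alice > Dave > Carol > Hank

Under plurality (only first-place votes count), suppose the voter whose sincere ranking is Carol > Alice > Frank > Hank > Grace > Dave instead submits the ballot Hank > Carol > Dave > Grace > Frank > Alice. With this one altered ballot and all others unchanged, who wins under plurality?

First-place totals with the altered ballot: Dave 2, Frank 4, Carol 1, Grace 1, Alice 0, Hank 1.
The winner is unchanged: still Frank.

Frank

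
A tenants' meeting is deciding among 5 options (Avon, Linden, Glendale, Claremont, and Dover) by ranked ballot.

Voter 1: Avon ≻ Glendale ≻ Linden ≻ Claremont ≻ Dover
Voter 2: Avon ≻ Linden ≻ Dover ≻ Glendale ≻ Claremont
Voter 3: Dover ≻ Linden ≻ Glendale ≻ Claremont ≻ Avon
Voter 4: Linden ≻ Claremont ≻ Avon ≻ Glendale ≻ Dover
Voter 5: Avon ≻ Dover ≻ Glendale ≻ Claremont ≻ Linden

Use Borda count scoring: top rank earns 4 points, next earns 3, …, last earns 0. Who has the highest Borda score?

Avon

Borda scores:
  Avon: 4 + 4 + 0 + 2 + 4 = 14
  Linden: 2 + 3 + 3 + 4 + 0 = 12
  Glendale: 3 + 1 + 2 + 1 + 2 = 9
  Claremont: 1 + 0 + 1 + 3 + 1 = 6
  Dover: 0 + 2 + 4 + 0 + 3 = 9
Avon has the highest total.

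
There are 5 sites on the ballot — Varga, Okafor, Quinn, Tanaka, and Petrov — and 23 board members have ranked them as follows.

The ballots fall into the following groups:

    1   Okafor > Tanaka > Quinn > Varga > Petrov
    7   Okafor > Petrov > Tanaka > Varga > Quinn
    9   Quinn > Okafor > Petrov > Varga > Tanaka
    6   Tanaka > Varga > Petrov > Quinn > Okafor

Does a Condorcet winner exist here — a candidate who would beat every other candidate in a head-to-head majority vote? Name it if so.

None — there is no Condorcet winner

Head-to-head results (23 voters total):
Varga vs Okafor: Okafor wins 17–6.
Varga vs Quinn: Varga wins 13–10.
Varga vs Tanaka: Tanaka wins 14–9.
Varga vs Petrov: Petrov wins 16–7.
Okafor vs Quinn: Quinn wins 15–8.
Okafor vs Tanaka: Okafor wins 17–6.
Okafor vs Petrov: Okafor wins 17–6.
Quinn vs Tanaka: Tanaka wins 14–9.
Quinn vs Petrov: Petrov wins 13–10.
Tanaka vs Petrov: Petrov wins 16–7.
No candidate beats all others: Varga beats Quinn beats Okafor beats Varga, a majority cycle.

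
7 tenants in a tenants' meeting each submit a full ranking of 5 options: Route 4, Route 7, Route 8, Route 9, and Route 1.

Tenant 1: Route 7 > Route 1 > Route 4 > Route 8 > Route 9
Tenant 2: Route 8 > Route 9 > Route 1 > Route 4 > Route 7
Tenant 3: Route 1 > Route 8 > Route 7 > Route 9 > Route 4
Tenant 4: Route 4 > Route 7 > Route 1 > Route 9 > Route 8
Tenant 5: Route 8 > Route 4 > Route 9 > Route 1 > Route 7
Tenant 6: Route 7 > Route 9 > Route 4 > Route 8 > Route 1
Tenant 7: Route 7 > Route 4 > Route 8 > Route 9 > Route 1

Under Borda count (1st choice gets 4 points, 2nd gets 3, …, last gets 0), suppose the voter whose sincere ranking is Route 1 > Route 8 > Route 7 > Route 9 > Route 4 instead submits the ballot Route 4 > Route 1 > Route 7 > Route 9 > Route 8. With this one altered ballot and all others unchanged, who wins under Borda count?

Borda totals with the altered ballot: Route 4 19, Route 7 17, Route 8 12, Route 9 11, Route 1 11.
The switch changes the winner from Route 7 to Route 4.

Route 4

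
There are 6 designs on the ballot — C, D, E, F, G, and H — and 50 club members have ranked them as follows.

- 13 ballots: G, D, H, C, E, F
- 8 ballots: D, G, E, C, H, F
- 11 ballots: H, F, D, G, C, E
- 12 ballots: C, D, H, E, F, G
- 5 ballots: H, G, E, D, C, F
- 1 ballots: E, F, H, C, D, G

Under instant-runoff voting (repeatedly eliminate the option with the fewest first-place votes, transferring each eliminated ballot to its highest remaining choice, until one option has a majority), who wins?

H

Round 1: H 16, G 13, C 12, D 8, E 1, F 0. F has the fewest and is eliminated.
Round 2: H 16, G 13, C 12, D 8, E 1. E has the fewest and is eliminated.
Round 3: H 17, G 13, C 12, D 8. D has the fewest and is eliminated.
Round 4: G 21, H 17, C 12. C has the fewest and is eliminated.
Round 5: H 29, G 21. H has a majority.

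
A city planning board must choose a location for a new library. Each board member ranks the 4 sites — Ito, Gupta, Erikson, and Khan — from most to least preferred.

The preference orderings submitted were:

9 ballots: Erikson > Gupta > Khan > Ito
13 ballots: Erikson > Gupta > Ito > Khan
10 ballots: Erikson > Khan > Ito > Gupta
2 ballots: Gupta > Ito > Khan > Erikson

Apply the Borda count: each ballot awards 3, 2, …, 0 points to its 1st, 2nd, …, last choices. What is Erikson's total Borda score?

Borda scores:
  Ito: 9·0 + 13·1 + 10·1 + 2·2 = 27
  Gupta: 9·2 + 13·2 + 10·0 + 2·3 = 50
  Erikson: 9·3 + 13·3 + 10·3 + 2·0 = 96
  Khan: 9·1 + 13·0 + 10·2 + 2·1 = 31

96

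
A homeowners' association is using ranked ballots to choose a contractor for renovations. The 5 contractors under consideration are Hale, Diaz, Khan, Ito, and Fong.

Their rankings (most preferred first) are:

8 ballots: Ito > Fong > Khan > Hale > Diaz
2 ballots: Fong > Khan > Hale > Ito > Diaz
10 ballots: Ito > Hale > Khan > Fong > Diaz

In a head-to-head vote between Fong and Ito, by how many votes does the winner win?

Ballots ranking Fong above Ito: 2.
Ballots ranking Ito above Fong: 8+10 = 18.
Ito wins 18–2, a margin of 16.

16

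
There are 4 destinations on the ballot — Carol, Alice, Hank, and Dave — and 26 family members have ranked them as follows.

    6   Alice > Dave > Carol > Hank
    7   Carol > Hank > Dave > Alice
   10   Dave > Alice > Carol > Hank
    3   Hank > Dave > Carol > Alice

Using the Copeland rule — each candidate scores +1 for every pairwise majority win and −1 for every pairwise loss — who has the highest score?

Pairwise results:
  Carol vs Alice: Alice wins 16–10.
  Carol vs Hank: Carol wins 23–3.
  Carol vs Dave: Dave wins 19–7.
  Alice vs Hank: Alice wins 16–10.
  Alice vs Dave: Dave wins 20–6.
  Hank vs Dave: Dave wins 16–10.
Copeland scores (wins − losses):
  Carol: 1 − 2 = -1
  Alice: 2 − 1 = 1
  Hank: 0 − 3 = -3
  Dave: 3 − 0 = 3
Dave has the best Copeland score.

Dave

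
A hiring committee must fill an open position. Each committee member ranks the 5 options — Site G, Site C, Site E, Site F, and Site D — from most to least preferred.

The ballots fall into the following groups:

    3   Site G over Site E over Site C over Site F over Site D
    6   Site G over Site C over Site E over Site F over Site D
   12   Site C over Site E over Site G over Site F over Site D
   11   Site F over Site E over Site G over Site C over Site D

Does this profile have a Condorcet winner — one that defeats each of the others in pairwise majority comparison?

No

Head-to-head results (32 voters total):
Site G vs Site C: Site G wins 20–12.
Site G vs Site E: Site E wins 23–9.
Site G vs Site F: Site G wins 21–11.
Site G vs Site D: Site G wins 32–0.
Site C vs Site E: Site C wins 18–14.
Site C vs Site F: Site C wins 21–11.
Site C vs Site D: Site C wins 32–0.
Site E vs Site F: Site E wins 21–11.
Site E vs Site D: Site E wins 32–0.
Site F vs Site D: Site F wins 32–0.
No candidate beats all others: Site G beats Site C beats Site E beats Site G, a majority cycle.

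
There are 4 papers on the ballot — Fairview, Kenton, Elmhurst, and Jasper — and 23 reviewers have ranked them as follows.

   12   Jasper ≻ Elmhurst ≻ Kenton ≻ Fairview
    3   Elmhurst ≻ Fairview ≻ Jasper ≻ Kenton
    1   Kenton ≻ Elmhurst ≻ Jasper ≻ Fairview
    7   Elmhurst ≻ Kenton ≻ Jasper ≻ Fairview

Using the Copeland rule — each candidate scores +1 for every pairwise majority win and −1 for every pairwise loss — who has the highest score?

Pairwise results:
  Fairview vs Kenton: Kenton wins 20–3.
  Fairview vs Elmhurst: Elmhurst wins 23–0.
  Fairview vs Jasper: Jasper wins 20–3.
  Kenton vs Elmhurst: Elmhurst wins 22–1.
  Kenton vs Jasper: Jasper wins 15–8.
  Elmhurst vs Jasper: Jasper wins 12–11.
Copeland scores (wins − losses):
  Fairview: 0 − 3 = -3
  Kenton: 1 − 2 = -1
  Elmhurst: 2 − 1 = 1
  Jasper: 3 − 0 = 3
Jasper has the best Copeland score.

Jasper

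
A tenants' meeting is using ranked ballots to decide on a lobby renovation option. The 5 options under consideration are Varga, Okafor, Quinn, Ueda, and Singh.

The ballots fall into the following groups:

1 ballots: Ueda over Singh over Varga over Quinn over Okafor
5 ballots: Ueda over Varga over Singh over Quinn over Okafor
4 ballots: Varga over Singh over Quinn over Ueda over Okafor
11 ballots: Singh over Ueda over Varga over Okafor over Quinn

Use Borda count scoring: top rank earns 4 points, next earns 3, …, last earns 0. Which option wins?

Singh

Borda scores:
  Varga: 2 + 5·3 + 4·4 + 11·2 = 55
  Okafor: 0 + 5·0 + 4·0 + 11·1 = 11
  Quinn: 1 + 5·1 + 4·2 + 11·0 = 14
  Ueda: 4 + 5·4 + 4·1 + 11·3 = 61
  Singh: 3 + 5·2 + 4·3 + 11·4 = 69
Singh has the highest total.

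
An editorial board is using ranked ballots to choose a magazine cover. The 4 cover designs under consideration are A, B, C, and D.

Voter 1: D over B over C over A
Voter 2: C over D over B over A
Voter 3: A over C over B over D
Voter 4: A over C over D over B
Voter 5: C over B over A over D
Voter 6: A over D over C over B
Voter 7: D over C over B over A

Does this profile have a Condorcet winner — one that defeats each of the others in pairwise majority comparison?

Head-to-head results (7 voters total):
A vs B: B wins 4–3.
A vs C: C wins 4–3.
A vs D: A wins 4–3.
B vs C: C wins 6–1.
B vs D: D wins 5–2.
C vs D: C wins 4–3.
C beats each rival — A (4–3), B (6–1), D (4–3) — so C is the Condorcet winner.

Yes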